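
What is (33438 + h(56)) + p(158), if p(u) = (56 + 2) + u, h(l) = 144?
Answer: 33798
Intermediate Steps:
p(u) = 58 + u
(33438 + h(56)) + p(158) = (33438 + 144) + (58 + 158) = 33582 + 216 = 33798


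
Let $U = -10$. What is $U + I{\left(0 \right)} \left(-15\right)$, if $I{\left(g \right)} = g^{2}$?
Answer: $-10$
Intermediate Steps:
$U + I{\left(0 \right)} \left(-15\right) = -10 + 0^{2} \left(-15\right) = -10 + 0 \left(-15\right) = -10 + 0 = -10$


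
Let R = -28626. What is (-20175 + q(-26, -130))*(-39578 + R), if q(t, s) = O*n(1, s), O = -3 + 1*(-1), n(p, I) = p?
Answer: 1376288516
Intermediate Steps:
O = -4 (O = -3 - 1 = -4)
q(t, s) = -4 (q(t, s) = -4*1 = -4)
(-20175 + q(-26, -130))*(-39578 + R) = (-20175 - 4)*(-39578 - 28626) = -20179*(-68204) = 1376288516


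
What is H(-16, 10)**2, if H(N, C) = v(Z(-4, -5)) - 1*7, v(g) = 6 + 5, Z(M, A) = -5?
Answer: 16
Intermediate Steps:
v(g) = 11
H(N, C) = 4 (H(N, C) = 11 - 1*7 = 11 - 7 = 4)
H(-16, 10)**2 = 4**2 = 16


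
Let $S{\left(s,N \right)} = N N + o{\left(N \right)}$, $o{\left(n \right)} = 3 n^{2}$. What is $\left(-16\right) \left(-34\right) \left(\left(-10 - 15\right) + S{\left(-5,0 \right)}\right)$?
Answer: $-13600$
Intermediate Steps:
$S{\left(s,N \right)} = 4 N^{2}$ ($S{\left(s,N \right)} = N N + 3 N^{2} = N^{2} + 3 N^{2} = 4 N^{2}$)
$\left(-16\right) \left(-34\right) \left(\left(-10 - 15\right) + S{\left(-5,0 \right)}\right) = \left(-16\right) \left(-34\right) \left(\left(-10 - 15\right) + 4 \cdot 0^{2}\right) = 544 \left(-25 + 4 \cdot 0\right) = 544 \left(-25 + 0\right) = 544 \left(-25\right) = -13600$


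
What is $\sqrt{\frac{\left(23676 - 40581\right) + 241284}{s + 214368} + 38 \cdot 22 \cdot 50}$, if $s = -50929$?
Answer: $\frac{\sqrt{1116611093217181}}{163439} \approx 204.45$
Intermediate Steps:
$\sqrt{\frac{\left(23676 - 40581\right) + 241284}{s + 214368} + 38 \cdot 22 \cdot 50} = \sqrt{\frac{\left(23676 - 40581\right) + 241284}{-50929 + 214368} + 38 \cdot 22 \cdot 50} = \sqrt{\frac{-16905 + 241284}{163439} + 836 \cdot 50} = \sqrt{224379 \cdot \frac{1}{163439} + 41800} = \sqrt{\frac{224379}{163439} + 41800} = \sqrt{\frac{6831974579}{163439}} = \frac{\sqrt{1116611093217181}}{163439}$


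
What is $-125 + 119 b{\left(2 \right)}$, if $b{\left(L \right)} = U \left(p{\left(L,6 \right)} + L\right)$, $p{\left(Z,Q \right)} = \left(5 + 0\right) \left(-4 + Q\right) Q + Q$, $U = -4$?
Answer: $-32493$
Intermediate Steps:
$p{\left(Z,Q \right)} = Q + Q \left(-20 + 5 Q\right)$ ($p{\left(Z,Q \right)} = 5 \left(-4 + Q\right) Q + Q = \left(-20 + 5 Q\right) Q + Q = Q \left(-20 + 5 Q\right) + Q = Q + Q \left(-20 + 5 Q\right)$)
$b{\left(L \right)} = -264 - 4 L$ ($b{\left(L \right)} = - 4 \left(6 \left(-19 + 5 \cdot 6\right) + L\right) = - 4 \left(6 \left(-19 + 30\right) + L\right) = - 4 \left(6 \cdot 11 + L\right) = - 4 \left(66 + L\right) = -264 - 4 L$)
$-125 + 119 b{\left(2 \right)} = -125 + 119 \left(-264 - 8\right) = -125 + 119 \left(-272\right) = -125 - 32368 = -32493$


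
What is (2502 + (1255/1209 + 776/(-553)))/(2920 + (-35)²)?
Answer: 334507097/554250333 ≈ 0.60353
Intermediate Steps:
(2502 + (1255/1209 + 776/(-553)))/(2920 + (-35)²) = (2502 + (1255*(1/1209) + 776*(-1/553)))/(2920 + 1225) = (2502 + (1255/1209 - 776/553))/4145 = (2502 - 244169/668577)*(1/4145) = (1672535485/668577)*(1/4145) = 334507097/554250333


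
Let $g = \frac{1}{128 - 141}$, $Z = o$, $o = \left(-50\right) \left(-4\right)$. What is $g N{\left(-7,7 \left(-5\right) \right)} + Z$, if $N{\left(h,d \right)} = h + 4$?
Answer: $\frac{2603}{13} \approx 200.23$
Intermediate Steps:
$N{\left(h,d \right)} = 4 + h$
$o = 200$
$Z = 200$
$g = - \frac{1}{13}$ ($g = \frac{1}{-13} = - \frac{1}{13} \approx -0.076923$)
$g N{\left(-7,7 \left(-5\right) \right)} + Z = - \frac{4 - 7}{13} + 200 = \left(- \frac{1}{13}\right) \left(-3\right) + 200 = \frac{3}{13} + 200 = \frac{2603}{13}$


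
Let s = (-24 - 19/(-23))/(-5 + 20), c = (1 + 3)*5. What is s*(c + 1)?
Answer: -3731/115 ≈ -32.443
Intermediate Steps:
c = 20 (c = 4*5 = 20)
s = -533/345 (s = (-24 - 19*(-1/23))/15 = (-24 + 19/23)*(1/15) = -533/23*1/15 = -533/345 ≈ -1.5449)
s*(c + 1) = -533*(20 + 1)/345 = -533/345*21 = -3731/115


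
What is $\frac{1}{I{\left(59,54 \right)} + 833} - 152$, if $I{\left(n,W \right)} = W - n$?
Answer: $- \frac{125855}{828} \approx -152.0$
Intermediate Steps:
$\frac{1}{I{\left(59,54 \right)} + 833} - 152 = \frac{1}{\left(54 - 59\right) + 833} - 152 = \frac{1}{-5 + 833} - 152 = \frac{1}{828} - 152 = - \frac{125855}{828}$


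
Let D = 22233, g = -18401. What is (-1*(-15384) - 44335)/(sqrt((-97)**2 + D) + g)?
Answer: 532727351/338565159 + 28951*sqrt(31642)/338565159 ≈ 1.5887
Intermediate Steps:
(-1*(-15384) - 44335)/(sqrt((-97)**2 + D) + g) = (-1*(-15384) - 44335)/(sqrt((-97)**2 + 22233) - 18401) = (15384 - 44335)/(sqrt(9409 + 22233) - 18401) = -28951/(sqrt(31642) - 18401) = -28951/(-18401 + sqrt(31642))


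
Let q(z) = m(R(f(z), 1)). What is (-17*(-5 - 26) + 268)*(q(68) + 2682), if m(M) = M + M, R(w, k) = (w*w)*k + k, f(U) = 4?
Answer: 2159220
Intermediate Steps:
R(w, k) = k + k*w² (R(w, k) = w²*k + k = k*w² + k = k + k*w²)
m(M) = 2*M
q(z) = 34 (q(z) = 2*(1*(1 + 4²)) = 2*(1*(1 + 16)) = 2*(1*17) = 2*17 = 34)
(-17*(-5 - 26) + 268)*(q(68) + 2682) = (-17*(-5 - 26) + 268)*(34 + 2682) = (-17*(-31) + 268)*2716 = (527 + 268)*2716 = 795*2716 = 2159220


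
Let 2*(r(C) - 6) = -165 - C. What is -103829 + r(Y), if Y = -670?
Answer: -207141/2 ≈ -1.0357e+5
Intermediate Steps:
r(C) = -153/2 - C/2 (r(C) = 6 + (-165 - C)/2 = 6 + (-165/2 - C/2) = -153/2 - C/2)
-103829 + r(Y) = -103829 + (-153/2 - 1/2*(-670)) = -103829 + (-153/2 + 335) = -103829 + 517/2 = -207141/2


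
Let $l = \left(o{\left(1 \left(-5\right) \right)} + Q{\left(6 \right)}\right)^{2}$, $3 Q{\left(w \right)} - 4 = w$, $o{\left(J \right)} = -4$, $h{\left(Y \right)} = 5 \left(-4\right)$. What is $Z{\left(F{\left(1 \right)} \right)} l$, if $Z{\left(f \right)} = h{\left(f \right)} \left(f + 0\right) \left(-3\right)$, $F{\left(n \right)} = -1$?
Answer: $- \frac{80}{3} \approx -26.667$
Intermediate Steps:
$h{\left(Y \right)} = -20$
$Q{\left(w \right)} = \frac{4}{3} + \frac{w}{3}$
$l = \frac{4}{9}$ ($l = \left(-4 + \left(\frac{4}{3} + \frac{1}{3} \cdot 6\right)\right)^{2} = \left(-4 + \left(\frac{4}{3} + 2\right)\right)^{2} = \left(-4 + \frac{10}{3}\right)^{2} = \left(- \frac{2}{3}\right)^{2} = \frac{4}{9} \approx 0.44444$)
$Z{\left(f \right)} = 60 f$ ($Z{\left(f \right)} = - 20 \left(f + 0\right) \left(-3\right) = - 20 f \left(-3\right) = 60 f$)
$Z{\left(F{\left(1 \right)} \right)} l = 60 \left(-1\right) \frac{4}{9} = \left(-60\right) \frac{4}{9} = - \frac{80}{3}$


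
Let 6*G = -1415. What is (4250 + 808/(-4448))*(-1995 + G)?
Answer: -10542467705/1112 ≈ -9.4806e+6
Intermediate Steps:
G = -1415/6 (G = (⅙)*(-1415) = -1415/6 ≈ -235.83)
(4250 + 808/(-4448))*(-1995 + G) = (4250 + 808/(-4448))*(-1995 - 1415/6) = (4250 + 808*(-1/4448))*(-13385/6) = (4250 - 101/556)*(-13385/6) = (2362899/556)*(-13385/6) = -10542467705/1112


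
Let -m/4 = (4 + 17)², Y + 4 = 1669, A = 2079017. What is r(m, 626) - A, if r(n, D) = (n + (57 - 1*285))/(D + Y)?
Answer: -4763029939/2291 ≈ -2.0790e+6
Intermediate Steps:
Y = 1665 (Y = -4 + 1669 = 1665)
m = -1764 (m = -4*(4 + 17)² = -4*21² = -4*441 = -1764)
r(n, D) = (-228 + n)/(1665 + D) (r(n, D) = (n + (57 - 1*285))/(D + 1665) = (n + (57 - 285))/(1665 + D) = (n - 228)/(1665 + D) = (-228 + n)/(1665 + D))
r(m, 626) - A = (-228 - 1764)/(1665 + 626) - 1*2079017 = -1992/2291 - 2079017 = -4763029939/2291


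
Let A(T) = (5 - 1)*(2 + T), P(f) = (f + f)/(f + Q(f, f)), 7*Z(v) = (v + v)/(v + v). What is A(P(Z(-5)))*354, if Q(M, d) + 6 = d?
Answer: 13806/5 ≈ 2761.2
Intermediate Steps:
Z(v) = 1/7 (Z(v) = ((v + v)/(v + v))/7 = ((2*v)/((2*v)))/7 = ((2*v)*(1/(2*v)))/7 = (1/7)*1 = 1/7)
Q(M, d) = -6 + d
P(f) = 2*f/(-6 + 2*f) (P(f) = (f + f)/(f + (-6 + f)) = (2*f)/(-6 + 2*f) = 2*f/(-6 + 2*f))
A(T) = 8 + 4*T (A(T) = 4*(2 + T) = 8 + 4*T)
A(P(Z(-5)))*354 = (8 + 4*(1/(7*(-3 + 1/7))))*354 = (8 + 4*(1/(7*(-20/7))))*354 = (8 + 4*((1/7)*(-7/20)))*354 = (8 + 4*(-1/20))*354 = (8 - 1/5)*354 = (39/5)*354 = 13806/5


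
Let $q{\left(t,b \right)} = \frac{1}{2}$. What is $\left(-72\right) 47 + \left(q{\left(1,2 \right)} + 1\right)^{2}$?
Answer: $- \frac{13527}{4} \approx -3381.8$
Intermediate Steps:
$q{\left(t,b \right)} = \frac{1}{2}$
$\left(-72\right) 47 + \left(q{\left(1,2 \right)} + 1\right)^{2} = \left(-72\right) 47 + \left(\frac{1}{2} + 1\right)^{2} = -3384 + \left(\frac{3}{2}\right)^{2} = -3384 + \frac{9}{4} = - \frac{13527}{4}$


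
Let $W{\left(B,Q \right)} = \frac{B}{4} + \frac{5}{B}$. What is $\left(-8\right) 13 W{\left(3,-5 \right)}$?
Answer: $- \frac{754}{3} \approx -251.33$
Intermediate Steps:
$W{\left(B,Q \right)} = \frac{5}{B} + \frac{B}{4}$ ($W{\left(B,Q \right)} = B \frac{1}{4} + \frac{5}{B} = \frac{B}{4} + \frac{5}{B} = \frac{5}{B} + \frac{B}{4}$)
$\left(-8\right) 13 W{\left(3,-5 \right)} = \left(-8\right) 13 \left(\frac{5}{3} + \frac{1}{4} \cdot 3\right) = - 104 \left(5 \cdot \frac{1}{3} + \frac{3}{4}\right) = - 104 \left(\frac{5}{3} + \frac{3}{4}\right) = \left(-104\right) \frac{29}{12} = - \frac{754}{3}$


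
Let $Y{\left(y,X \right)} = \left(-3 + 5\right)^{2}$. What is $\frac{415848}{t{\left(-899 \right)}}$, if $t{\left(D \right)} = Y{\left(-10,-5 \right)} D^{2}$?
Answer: $\frac{103962}{808201} \approx 0.12863$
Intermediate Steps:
$Y{\left(y,X \right)} = 4$ ($Y{\left(y,X \right)} = 2^{2} = 4$)
$t{\left(D \right)} = 4 D^{2}$
$\frac{415848}{t{\left(-899 \right)}} = \frac{415848}{4 \left(-899\right)^{2}} = \frac{415848}{4 \cdot 808201} = \frac{415848}{3232804} = 415848 \cdot \frac{1}{3232804} = \frac{103962}{808201}$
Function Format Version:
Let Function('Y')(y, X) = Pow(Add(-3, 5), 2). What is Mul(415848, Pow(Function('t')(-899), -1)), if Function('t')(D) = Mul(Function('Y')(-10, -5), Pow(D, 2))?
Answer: Rational(103962, 808201) ≈ 0.12863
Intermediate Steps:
Function('Y')(y, X) = 4 (Function('Y')(y, X) = Pow(2, 2) = 4)
Function('t')(D) = Mul(4, Pow(D, 2))
Mul(415848, Pow(Function('t')(-899), -1)) = Mul(415848, Pow(Mul(4, Pow(-899, 2)), -1)) = Mul(415848, Pow(Mul(4, 808201), -1)) = Mul(415848, Pow(3232804, -1)) = Mul(415848, Rational(1, 3232804)) = Rational(103962, 808201)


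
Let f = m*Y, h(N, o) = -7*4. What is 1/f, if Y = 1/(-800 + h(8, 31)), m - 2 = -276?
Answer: 414/137 ≈ 3.0219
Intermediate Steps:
m = -274 (m = 2 - 276 = -274)
h(N, o) = -28
Y = -1/828 (Y = 1/(-800 - 28) = 1/(-828) = -1/828 ≈ -0.0012077)
f = 137/414 (f = -274*(-1/828) = 137/414 ≈ 0.33092)
1/f = 1/(137/414) = 414/137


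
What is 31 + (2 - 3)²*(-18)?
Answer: 13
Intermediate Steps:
31 + (2 - 3)²*(-18) = 31 + (-1)²*(-18) = 31 + 1*(-18) = 31 - 18 = 13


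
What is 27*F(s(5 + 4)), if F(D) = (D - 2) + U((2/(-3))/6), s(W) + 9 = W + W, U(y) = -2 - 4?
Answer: 27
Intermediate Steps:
U(y) = -6
s(W) = -9 + 2*W (s(W) = -9 + (W + W) = -9 + 2*W)
F(D) = -8 + D (F(D) = (D - 2) - 6 = (-2 + D) - 6 = -8 + D)
27*F(s(5 + 4)) = 27*(-8 + (-9 + 2*(5 + 4))) = 27*(-8 + (-9 + 2*9)) = 27*(-8 + (-9 + 18)) = 27*(-8 + 9) = 27*1 = 27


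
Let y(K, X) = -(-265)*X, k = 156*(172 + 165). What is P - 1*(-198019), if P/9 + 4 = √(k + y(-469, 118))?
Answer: 197983 + 9*√83842 ≈ 2.0059e+5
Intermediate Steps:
k = 52572 (k = 156*337 = 52572)
y(K, X) = 265*X
P = -36 + 9*√83842 (P = -36 + 9*√(52572 + 265*118) = -36 + 9*√(52572 + 31270) = -36 + 9*√83842 ≈ 2570.0)
P - 1*(-198019) = (-36 + 9*√83842) - 1*(-198019) = (-36 + 9*√83842) + 198019 = 197983 + 9*√83842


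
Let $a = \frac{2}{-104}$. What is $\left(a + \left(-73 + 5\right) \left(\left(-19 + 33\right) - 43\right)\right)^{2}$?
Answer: $\frac{10515066849}{2704} \approx 3.8887 \cdot 10^{6}$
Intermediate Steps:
$a = - \frac{1}{52}$ ($a = 2 \left(- \frac{1}{104}\right) = - \frac{1}{52} \approx -0.019231$)
$\left(a + \left(-73 + 5\right) \left(\left(-19 + 33\right) - 43\right)\right)^{2} = \left(- \frac{1}{52} + \left(-73 + 5\right) \left(\left(-19 + 33\right) - 43\right)\right)^{2} = \left(- \frac{1}{52} - 68 \left(14 - 43\right)\right)^{2} = \left(- \frac{1}{52} - -1972\right)^{2} = \left(- \frac{1}{52} + 1972\right)^{2} = \left(\frac{102543}{52}\right)^{2} = \frac{10515066849}{2704}$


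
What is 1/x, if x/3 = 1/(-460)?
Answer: -460/3 ≈ -153.33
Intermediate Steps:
x = -3/460 (x = 3/(-460) = 3*(-1/460) = -3/460 ≈ -0.0065217)
1/x = 1/(-3/460) = -460/3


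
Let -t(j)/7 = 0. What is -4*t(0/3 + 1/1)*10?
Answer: 0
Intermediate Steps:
t(j) = 0 (t(j) = -7*0 = 0)
-4*t(0/3 + 1/1)*10 = -4*0*10 = 0*10 = 0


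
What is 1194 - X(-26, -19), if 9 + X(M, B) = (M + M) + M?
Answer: 1281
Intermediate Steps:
X(M, B) = -9 + 3*M (X(M, B) = -9 + ((M + M) + M) = -9 + (2*M + M) = -9 + 3*M)
1194 - X(-26, -19) = 1194 - (-9 + 3*(-26)) = 1194 - (-9 - 78) = 1194 - 1*(-87) = 1194 + 87 = 1281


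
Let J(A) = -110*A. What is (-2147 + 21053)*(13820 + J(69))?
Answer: 117784380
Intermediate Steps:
(-2147 + 21053)*(13820 + J(69)) = (-2147 + 21053)*(13820 - 110*69) = 18906*(13820 - 7590) = 18906*6230 = 117784380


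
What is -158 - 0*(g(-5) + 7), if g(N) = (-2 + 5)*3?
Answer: -158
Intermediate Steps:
g(N) = 9 (g(N) = 3*3 = 9)
-158 - 0*(g(-5) + 7) = -158 - 0*(9 + 7) = -158 - 0*16 = -158 - 18*0 = -158 + 0 = -158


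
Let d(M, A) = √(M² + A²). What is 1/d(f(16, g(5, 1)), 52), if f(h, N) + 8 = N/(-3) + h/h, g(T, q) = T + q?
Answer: √2785/2785 ≈ 0.018949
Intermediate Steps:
f(h, N) = -7 - N/3 (f(h, N) = -8 + (N/(-3) + h/h) = -8 + (N*(-⅓) + 1) = -8 + (-N/3 + 1) = -8 + (1 - N/3) = -7 - N/3)
d(M, A) = √(A² + M²)
1/d(f(16, g(5, 1)), 52) = 1/(√(52² + (-7 - (5 + 1)/3)²)) = 1/(√(2704 + (-7 - ⅓*6)²)) = 1/(√(2704 + (-7 - 2)²)) = 1/(√(2704 + (-9)²)) = 1/(√(2704 + 81)) = 1/(√2785) = √2785/2785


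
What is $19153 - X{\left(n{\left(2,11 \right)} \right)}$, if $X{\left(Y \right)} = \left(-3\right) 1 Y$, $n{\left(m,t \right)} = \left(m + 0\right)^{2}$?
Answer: $19165$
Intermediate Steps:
$n{\left(m,t \right)} = m^{2}$
$X{\left(Y \right)} = - 3 Y$
$19153 - X{\left(n{\left(2,11 \right)} \right)} = 19153 - - 3 \cdot 2^{2} = 19153 - \left(-3\right) 4 = 19153 - -12 = 19153 + 12 = 19165$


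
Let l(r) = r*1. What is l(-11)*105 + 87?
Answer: -1068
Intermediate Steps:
l(r) = r
l(-11)*105 + 87 = -11*105 + 87 = -1155 + 87 = -1068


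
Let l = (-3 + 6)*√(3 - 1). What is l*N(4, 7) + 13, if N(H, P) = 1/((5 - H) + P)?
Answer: 13 + 3*√2/8 ≈ 13.530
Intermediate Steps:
N(H, P) = 1/(5 + P - H)
l = 3*√2 ≈ 4.2426
l*N(4, 7) + 13 = (3*√2)/(5 + 7 - 1*4) + 13 = (3*√2)/(5 + 7 - 4) + 13 = (3*√2)/8 + 13 = (3*√2)*(⅛) + 13 = 3*√2/8 + 13 = 13 + 3*√2/8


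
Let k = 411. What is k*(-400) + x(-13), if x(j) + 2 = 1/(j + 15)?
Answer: -328803/2 ≈ -1.6440e+5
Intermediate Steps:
x(j) = -2 + 1/(15 + j) (x(j) = -2 + 1/(j + 15) = -2 + 1/(15 + j))
k*(-400) + x(-13) = 411*(-400) + (-29 - 2*(-13))/(15 - 13) = -164400 + (-29 + 26)/2 = -164400 + (½)*(-3) = -164400 - 3/2 = -328803/2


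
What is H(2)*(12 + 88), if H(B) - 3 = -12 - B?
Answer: -1100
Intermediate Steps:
H(B) = -9 - B (H(B) = 3 + (-12 - B) = -9 - B)
H(2)*(12 + 88) = (-9 - 1*2)*(12 + 88) = (-9 - 2)*100 = -11*100 = -1100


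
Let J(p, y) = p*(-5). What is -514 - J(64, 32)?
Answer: -194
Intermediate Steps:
J(p, y) = -5*p
-514 - J(64, 32) = -514 - (-5)*64 = -514 - 1*(-320) = -514 + 320 = -194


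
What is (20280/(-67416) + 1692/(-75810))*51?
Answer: -584904363/35491715 ≈ -16.480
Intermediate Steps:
(20280/(-67416) + 1692/(-75810))*51 = (20280*(-1/67416) + 1692*(-1/75810))*51 = (-845/2809 - 282/12635)*51 = -11468713/35491715*51 = -584904363/35491715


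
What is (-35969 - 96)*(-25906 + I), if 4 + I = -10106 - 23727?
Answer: 2154631295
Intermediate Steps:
I = -33837 (I = -4 + (-10106 - 23727) = -4 - 33833 = -33837)
(-35969 - 96)*(-25906 + I) = (-35969 - 96)*(-25906 - 33837) = -36065*(-59743) = 2154631295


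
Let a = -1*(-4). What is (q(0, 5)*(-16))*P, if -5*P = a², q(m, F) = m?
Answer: 0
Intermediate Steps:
a = 4
P = -16/5 (P = -⅕*4² = -⅕*16 = -16/5 ≈ -3.2000)
(q(0, 5)*(-16))*P = (0*(-16))*(-16/5) = 0*(-16/5) = 0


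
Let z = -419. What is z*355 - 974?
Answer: -149719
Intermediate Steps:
z*355 - 974 = -419*355 - 974 = -148745 - 974 = -149719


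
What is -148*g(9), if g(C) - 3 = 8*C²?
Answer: -96348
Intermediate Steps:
g(C) = 3 + 8*C²
-148*g(9) = -148*(3 + 8*9²) = -148*(3 + 8*81) = -148*(3 + 648) = -148*651 = -96348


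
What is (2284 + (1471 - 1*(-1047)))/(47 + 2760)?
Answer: 686/401 ≈ 1.7107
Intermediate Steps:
(2284 + (1471 - 1*(-1047)))/(47 + 2760) = (2284 + (1471 + 1047))/2807 = (2284 + 2518)*(1/2807) = 4802*(1/2807) = 686/401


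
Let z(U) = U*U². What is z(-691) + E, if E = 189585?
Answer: -329749786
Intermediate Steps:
z(U) = U³
z(-691) + E = (-691)³ + 189585 = -329939371 + 189585 = -329749786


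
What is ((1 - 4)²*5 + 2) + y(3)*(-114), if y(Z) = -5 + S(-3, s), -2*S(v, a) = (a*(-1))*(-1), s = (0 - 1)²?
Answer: 674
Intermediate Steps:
s = 1 (s = (-1)² = 1)
S(v, a) = -a/2 (S(v, a) = -a*(-1)*(-1)/2 = -(-a)*(-1)/2 = -a/2)
y(Z) = -11/2 (y(Z) = -5 - ½*1 = -5 - ½ = -11/2)
((1 - 4)²*5 + 2) + y(3)*(-114) = ((1 - 4)²*5 + 2) - 11/2*(-114) = ((-3)²*5 + 2) + 627 = (9*5 + 2) + 627 = (45 + 2) + 627 = 47 + 627 = 674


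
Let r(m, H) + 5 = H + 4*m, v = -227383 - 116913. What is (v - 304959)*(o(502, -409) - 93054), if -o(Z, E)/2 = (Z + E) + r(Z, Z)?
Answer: 63789303750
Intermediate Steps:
v = -344296
r(m, H) = -5 + H + 4*m (r(m, H) = -5 + (H + 4*m) = -5 + H + 4*m)
o(Z, E) = 10 - 12*Z - 2*E (o(Z, E) = -2*((Z + E) + (-5 + Z + 4*Z)) = -2*((E + Z) + (-5 + 5*Z)) = -2*(-5 + E + 6*Z) = 10 - 12*Z - 2*E)
(v - 304959)*(o(502, -409) - 93054) = (-344296 - 304959)*((10 - 12*502 - 2*(-409)) - 93054) = -649255*((10 - 6024 + 818) - 93054) = -649255*(-5196 - 93054) = -649255*(-98250) = 63789303750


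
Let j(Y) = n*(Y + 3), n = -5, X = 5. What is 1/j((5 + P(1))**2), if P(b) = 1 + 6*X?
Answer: -1/6495 ≈ -0.00015396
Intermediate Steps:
P(b) = 31 (P(b) = 1 + 6*5 = 1 + 30 = 31)
j(Y) = -15 - 5*Y (j(Y) = -5*(Y + 3) = -5*(3 + Y) = -15 - 5*Y)
1/j((5 + P(1))**2) = 1/(-15 - 5*(5 + 31)**2) = 1/(-15 - 5*36**2) = 1/(-15 - 5*1296) = 1/(-15 - 6480) = 1/(-6495) = -1/6495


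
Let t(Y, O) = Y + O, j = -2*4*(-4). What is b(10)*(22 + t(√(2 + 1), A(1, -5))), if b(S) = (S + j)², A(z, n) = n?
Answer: 29988 + 1764*√3 ≈ 33043.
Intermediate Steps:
j = 32 (j = -8*(-4) = 32)
t(Y, O) = O + Y
b(S) = (32 + S)² (b(S) = (S + 32)² = (32 + S)²)
b(10)*(22 + t(√(2 + 1), A(1, -5))) = (32 + 10)²*(22 + (-5 + √(2 + 1))) = 42²*(22 + (-5 + √3)) = 1764*(17 + √3) = 29988 + 1764*√3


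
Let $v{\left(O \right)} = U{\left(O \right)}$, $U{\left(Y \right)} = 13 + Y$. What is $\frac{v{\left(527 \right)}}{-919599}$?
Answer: $- \frac{180}{306533} \approx -0.00058721$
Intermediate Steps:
$v{\left(O \right)} = 13 + O$
$\frac{v{\left(527 \right)}}{-919599} = \frac{13 + 527}{-919599} = 540 \left(- \frac{1}{919599}\right) = - \frac{180}{306533}$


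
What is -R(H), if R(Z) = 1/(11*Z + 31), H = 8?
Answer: -1/119 ≈ -0.0084034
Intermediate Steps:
R(Z) = 1/(31 + 11*Z)
-R(H) = -1/(31 + 11*8) = -1/(31 + 88) = -1/119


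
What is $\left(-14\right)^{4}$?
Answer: $38416$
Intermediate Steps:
$\left(-14\right)^{4} = 38416$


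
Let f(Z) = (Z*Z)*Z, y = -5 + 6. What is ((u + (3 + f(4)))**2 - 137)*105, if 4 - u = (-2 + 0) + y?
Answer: 529935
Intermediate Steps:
y = 1
f(Z) = Z**3 (f(Z) = Z**2*Z = Z**3)
u = 5 (u = 4 - ((-2 + 0) + 1) = 4 - (-2 + 1) = 4 - 1*(-1) = 4 + 1 = 5)
((u + (3 + f(4)))**2 - 137)*105 = ((5 + (3 + 4**3))**2 - 137)*105 = ((5 + (3 + 64))**2 - 137)*105 = ((5 + 67)**2 - 137)*105 = (72**2 - 137)*105 = (5184 - 137)*105 = 5047*105 = 529935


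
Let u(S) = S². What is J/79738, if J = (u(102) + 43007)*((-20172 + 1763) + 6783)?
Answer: -310478143/39869 ≈ -7787.5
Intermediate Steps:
J = -620956286 (J = (102² + 43007)*((-20172 + 1763) + 6783) = (10404 + 43007)*(-18409 + 6783) = 53411*(-11626) = -620956286)
J/79738 = -620956286/79738 = -620956286*1/79738 = -310478143/39869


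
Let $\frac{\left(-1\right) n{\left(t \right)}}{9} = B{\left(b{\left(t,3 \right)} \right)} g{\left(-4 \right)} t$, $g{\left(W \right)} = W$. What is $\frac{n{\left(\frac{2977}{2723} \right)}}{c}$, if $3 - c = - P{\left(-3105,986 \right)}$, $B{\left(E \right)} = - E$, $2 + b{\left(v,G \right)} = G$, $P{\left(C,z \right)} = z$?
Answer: $- \frac{107172}{2693047} \approx -0.039796$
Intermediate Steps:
$b{\left(v,G \right)} = -2 + G$
$c = 989$ ($c = 3 - \left(-1\right) 986 = 3 - -986 = 3 + 986 = 989$)
$n{\left(t \right)} = - 36 t$ ($n{\left(t \right)} = - 9 - (-2 + 3) \left(-4\right) t = - 9 \left(-1\right) 1 \left(-4\right) t = - 9 \left(-1\right) \left(-4\right) t = - 9 \cdot 4 t = - 36 t$)
$\frac{n{\left(\frac{2977}{2723} \right)}}{c} = \frac{\left(-36\right) \frac{2977}{2723}}{989} = - 36 \cdot 2977 \cdot \frac{1}{2723} \cdot \frac{1}{989} = \left(-36\right) \frac{2977}{2723} \cdot \frac{1}{989} = \left(- \frac{107172}{2723}\right) \frac{1}{989} = - \frac{107172}{2693047}$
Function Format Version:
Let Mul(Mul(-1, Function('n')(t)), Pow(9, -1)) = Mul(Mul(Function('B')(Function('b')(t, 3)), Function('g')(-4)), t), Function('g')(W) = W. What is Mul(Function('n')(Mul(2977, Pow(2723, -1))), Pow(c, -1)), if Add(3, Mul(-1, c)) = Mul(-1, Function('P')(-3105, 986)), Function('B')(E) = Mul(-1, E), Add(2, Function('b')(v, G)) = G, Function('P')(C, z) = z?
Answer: Rational(-107172, 2693047) ≈ -0.039796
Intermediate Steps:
Function('b')(v, G) = Add(-2, G)
c = 989 (c = Add(3, Mul(-1, Mul(-1, 986))) = Add(3, Mul(-1, -986)) = Add(3, 986) = 989)
Function('n')(t) = Mul(-36, t) (Function('n')(t) = Mul(-9, Mul(Mul(Mul(-1, Add(-2, 3)), -4), t)) = Mul(-9, Mul(Mul(Mul(-1, 1), -4), t)) = Mul(-9, Mul(Mul(-1, -4), t)) = Mul(-9, Mul(4, t)) = Mul(-36, t))
Mul(Function('n')(Mul(2977, Pow(2723, -1))), Pow(c, -1)) = Mul(Mul(-36, Mul(2977, Pow(2723, -1))), Pow(989, -1)) = Mul(Mul(-36, Mul(2977, Rational(1, 2723))), Rational(1, 989)) = Mul(Mul(-36, Rational(2977, 2723)), Rational(1, 989)) = Mul(Rational(-107172, 2723), Rational(1, 989)) = Rational(-107172, 2693047)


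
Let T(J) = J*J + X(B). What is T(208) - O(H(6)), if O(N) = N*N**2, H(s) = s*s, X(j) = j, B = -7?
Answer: -3399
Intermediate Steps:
H(s) = s**2
T(J) = -7 + J**2 (T(J) = J*J - 7 = J**2 - 7 = -7 + J**2)
O(N) = N**3
T(208) - O(H(6)) = (-7 + 208**2) - (6**2)**3 = (-7 + 43264) - 1*36**3 = 43257 - 1*46656 = 43257 - 46656 = -3399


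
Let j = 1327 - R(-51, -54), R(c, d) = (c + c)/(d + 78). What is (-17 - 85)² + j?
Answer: 46941/4 ≈ 11735.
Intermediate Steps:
R(c, d) = 2*c/(78 + d) (R(c, d) = (2*c)/(78 + d) = 2*c/(78 + d))
j = 5325/4 (j = 1327 - 2*(-51)/(78 - 54) = 1327 - 2*(-51)/24 = 1327 - 1*(-17/4) = 1327 + 17/4 = 5325/4 ≈ 1331.3)
(-17 - 85)² + j = (-17 - 85)² + 5325/4 = (-102)² + 5325/4 = 10404 + 5325/4 = 46941/4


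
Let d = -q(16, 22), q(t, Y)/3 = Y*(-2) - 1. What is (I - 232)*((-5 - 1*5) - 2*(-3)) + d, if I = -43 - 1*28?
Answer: 1347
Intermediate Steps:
q(t, Y) = -3 - 6*Y (q(t, Y) = 3*(Y*(-2) - 1) = 3*(-2*Y - 1) = 3*(-1 - 2*Y) = -3 - 6*Y)
I = -71 (I = -43 - 28 = -71)
d = 135 (d = -(-3 - 6*22) = -(-3 - 132) = -1*(-135) = 135)
(I - 232)*((-5 - 1*5) - 2*(-3)) + d = (-71 - 232)*((-5 - 1*5) - 2*(-3)) + 135 = -303*((-5 - 5) + 6) + 135 = -303*(-10 + 6) + 135 = -303*(-4) + 135 = 1212 + 135 = 1347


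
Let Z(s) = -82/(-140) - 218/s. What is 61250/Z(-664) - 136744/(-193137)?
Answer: 137461883683024/2051308077 ≈ 67012.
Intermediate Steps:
Z(s) = 41/70 - 218/s (Z(s) = -82*(-1/140) - 218/s = 41/70 - 218/s)
61250/Z(-664) - 136744/(-193137) = 61250/(41/70 - 218/(-664)) - 136744/(-193137) = 61250/(41/70 - 218*(-1/664)) - 136744*(-1/193137) = 61250/(41/70 + 109/332) + 136744/193137 = 61250/(10621/11620) + 136744/193137 = 61250*(11620/10621) + 136744/193137 = 711725000/10621 + 136744/193137 = 137461883683024/2051308077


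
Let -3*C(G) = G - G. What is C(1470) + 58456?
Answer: 58456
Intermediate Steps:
C(G) = 0 (C(G) = -(G - G)/3 = -⅓*0 = 0)
C(1470) + 58456 = 0 + 58456 = 58456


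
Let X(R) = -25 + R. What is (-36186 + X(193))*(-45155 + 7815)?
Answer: 1344912120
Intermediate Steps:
(-36186 + X(193))*(-45155 + 7815) = (-36186 + (-25 + 193))*(-45155 + 7815) = (-36186 + 168)*(-37340) = -36018*(-37340) = 1344912120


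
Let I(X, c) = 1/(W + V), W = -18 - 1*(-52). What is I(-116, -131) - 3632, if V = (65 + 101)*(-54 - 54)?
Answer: -64991009/17894 ≈ -3632.0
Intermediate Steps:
W = 34 (W = -18 + 52 = 34)
V = -17928 (V = 166*(-108) = -17928)
I(X, c) = -1/17894 (I(X, c) = 1/(34 - 17928) = 1/(-17894) = -1/17894)
I(-116, -131) - 3632 = -1/17894 - 3632 = -64991009/17894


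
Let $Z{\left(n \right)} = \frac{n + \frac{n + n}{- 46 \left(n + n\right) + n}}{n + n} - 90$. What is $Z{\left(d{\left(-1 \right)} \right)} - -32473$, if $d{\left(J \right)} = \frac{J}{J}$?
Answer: $\frac{5893795}{182} \approx 32384.0$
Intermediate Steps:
$d{\left(J \right)} = 1$
$Z{\left(n \right)} = -90 + \frac{- \frac{2}{91} + n}{2 n}$ ($Z{\left(n \right)} = \frac{n + \frac{2 n}{- 46 \cdot 2 n + n}}{2 n} - 90 = \left(n + \frac{2 n}{- 92 n + n}\right) \frac{1}{2 n} - 90 = \left(n + \frac{2 n}{\left(-91\right) n}\right) \frac{1}{2 n} - 90 = \left(n + 2 n \left(- \frac{1}{91 n}\right)\right) \frac{1}{2 n} - 90 = \left(n - \frac{2}{91}\right) \frac{1}{2 n} - 90 = \left(- \frac{2}{91} + n\right) \frac{1}{2 n} - 90 = \frac{- \frac{2}{91} + n}{2 n} - 90 = -90 + \frac{- \frac{2}{91} + n}{2 n}$)
$Z{\left(d{\left(-1 \right)} \right)} - -32473 = \frac{-2 - 16289}{182 \cdot 1} - -32473 = \frac{1}{182} \cdot 1 \left(-2 - 16289\right) + 32473 = \frac{1}{182} \cdot 1 \left(-16291\right) + 32473 = - \frac{16291}{182} + 32473 = \frac{5893795}{182}$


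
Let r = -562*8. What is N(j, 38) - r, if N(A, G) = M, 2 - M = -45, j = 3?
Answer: 4543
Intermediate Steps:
r = -4496
M = 47 (M = 2 - 1*(-45) = 2 + 45 = 47)
N(A, G) = 47
N(j, 38) - r = 47 - 1*(-4496) = 47 + 4496 = 4543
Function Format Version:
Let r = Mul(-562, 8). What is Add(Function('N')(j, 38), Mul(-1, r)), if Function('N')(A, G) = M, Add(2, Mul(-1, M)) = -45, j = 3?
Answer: 4543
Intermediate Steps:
r = -4496
M = 47 (M = Add(2, Mul(-1, -45)) = Add(2, 45) = 47)
Function('N')(A, G) = 47
Add(Function('N')(j, 38), Mul(-1, r)) = Add(47, Mul(-1, -4496)) = Add(47, 4496) = 4543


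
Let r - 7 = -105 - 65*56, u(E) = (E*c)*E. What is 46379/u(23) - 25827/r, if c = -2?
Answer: -12169978/329567 ≈ -36.927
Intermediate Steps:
u(E) = -2*E² (u(E) = (E*(-2))*E = (-2*E)*E = -2*E²)
r = -3738 (r = 7 + (-105 - 65*56) = 7 + (-105 - 3640) = 7 - 3745 = -3738)
46379/u(23) - 25827/r = 46379/((-2*23²)) - 25827/(-3738) = 46379/((-2*529)) - 25827*(-1/3738) = 46379/(-1058) + 8609/1246 = 46379*(-1/1058) + 8609/1246 = -46379/1058 + 8609/1246 = -12169978/329567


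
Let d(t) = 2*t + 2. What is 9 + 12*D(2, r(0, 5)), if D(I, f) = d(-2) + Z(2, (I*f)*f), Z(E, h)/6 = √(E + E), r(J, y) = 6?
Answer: 129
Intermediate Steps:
d(t) = 2 + 2*t
Z(E, h) = 6*√2*√E (Z(E, h) = 6*√(E + E) = 6*√(2*E) = 6*(√2*√E) = 6*√2*√E)
D(I, f) = 10 (D(I, f) = (2 + 2*(-2)) + 6*√2*√2 = (2 - 4) + 12 = -2 + 12 = 10)
9 + 12*D(2, r(0, 5)) = 9 + 12*10 = 9 + 120 = 129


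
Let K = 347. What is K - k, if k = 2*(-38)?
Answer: 423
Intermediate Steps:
k = -76
K - k = 347 - 1*(-76) = 347 + 76 = 423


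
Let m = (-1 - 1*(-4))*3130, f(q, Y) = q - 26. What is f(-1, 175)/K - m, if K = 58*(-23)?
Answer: -12526233/1334 ≈ -9390.0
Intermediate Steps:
f(q, Y) = -26 + q
K = -1334
m = 9390 (m = (-1 + 4)*3130 = 3*3130 = 9390)
f(-1, 175)/K - m = (-26 - 1)/(-1334) - 1*9390 = -27*(-1/1334) - 9390 = 27/1334 - 9390 = -12526233/1334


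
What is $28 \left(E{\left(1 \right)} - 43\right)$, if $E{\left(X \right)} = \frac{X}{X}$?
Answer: $-1176$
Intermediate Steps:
$E{\left(X \right)} = 1$
$28 \left(E{\left(1 \right)} - 43\right) = 28 \left(1 - 43\right) = 28 \left(-42\right) = -1176$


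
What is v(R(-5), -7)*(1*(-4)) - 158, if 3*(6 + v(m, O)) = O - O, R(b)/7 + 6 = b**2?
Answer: -134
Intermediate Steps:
R(b) = -42 + 7*b**2
v(m, O) = -6 (v(m, O) = -6 + (O - O)/3 = -6 + (1/3)*0 = -6 + 0 = -6)
v(R(-5), -7)*(1*(-4)) - 158 = -6*(-4) - 158 = 24 - 158 = -134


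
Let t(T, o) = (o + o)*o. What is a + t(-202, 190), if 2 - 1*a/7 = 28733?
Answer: -128917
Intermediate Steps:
a = -201117 (a = 14 - 7*28733 = 14 - 201131 = -201117)
t(T, o) = 2*o² (t(T, o) = (2*o)*o = 2*o²)
a + t(-202, 190) = -201117 + 2*190² = -201117 + 2*36100 = -201117 + 72200 = -128917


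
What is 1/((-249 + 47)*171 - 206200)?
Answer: -1/240742 ≈ -4.1538e-6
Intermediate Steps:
1/((-249 + 47)*171 - 206200) = 1/(-202*171 - 206200) = 1/(-34542 - 206200) = 1/(-240742) = -1/240742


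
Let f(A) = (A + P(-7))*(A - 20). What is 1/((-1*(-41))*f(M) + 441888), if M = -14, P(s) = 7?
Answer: 1/451646 ≈ 2.2141e-6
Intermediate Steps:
f(A) = (-20 + A)*(7 + A) (f(A) = (A + 7)*(A - 20) = (7 + A)*(-20 + A) = (-20 + A)*(7 + A))
1/((-1*(-41))*f(M) + 441888) = 1/((-1*(-41))*(-140 + (-14)**2 - 13*(-14)) + 441888) = 1/(41*(-140 + 196 + 182) + 441888) = 1/(41*238 + 441888) = 1/(9758 + 441888) = 1/451646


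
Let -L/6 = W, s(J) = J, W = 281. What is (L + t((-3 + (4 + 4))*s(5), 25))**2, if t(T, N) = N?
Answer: 2758921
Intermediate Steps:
L = -1686 (L = -6*281 = -1686)
(L + t((-3 + (4 + 4))*s(5), 25))**2 = (-1686 + 25)**2 = (-1661)**2 = 2758921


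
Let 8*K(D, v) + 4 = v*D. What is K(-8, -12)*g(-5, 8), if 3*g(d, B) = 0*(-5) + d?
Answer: -115/6 ≈ -19.167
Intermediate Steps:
K(D, v) = -1/2 + D*v/8 (K(D, v) = -1/2 + (v*D)/8 = -1/2 + (D*v)/8 = -1/2 + D*v/8)
g(d, B) = d/3 (g(d, B) = (0*(-5) + d)/3 = (0 + d)/3 = d/3)
K(-8, -12)*g(-5, 8) = (-1/2 + (1/8)*(-8)*(-12))*((1/3)*(-5)) = (-1/2 + 12)*(-5/3) = (23/2)*(-5/3) = -115/6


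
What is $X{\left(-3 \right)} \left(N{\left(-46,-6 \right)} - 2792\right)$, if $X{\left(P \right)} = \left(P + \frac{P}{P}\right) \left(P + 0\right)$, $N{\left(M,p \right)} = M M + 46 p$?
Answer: $-5712$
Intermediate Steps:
$N{\left(M,p \right)} = M^{2} + 46 p$
$X{\left(P \right)} = P \left(1 + P\right)$ ($X{\left(P \right)} = \left(P + 1\right) P = \left(1 + P\right) P = P \left(1 + P\right)$)
$X{\left(-3 \right)} \left(N{\left(-46,-6 \right)} - 2792\right) = - 3 \left(1 - 3\right) \left(\left(\left(-46\right)^{2} + 46 \left(-6\right)\right) - 2792\right) = \left(-3\right) \left(-2\right) \left(\left(2116 - 276\right) - 2792\right) = 6 \left(1840 - 2792\right) = 6 \left(-952\right) = -5712$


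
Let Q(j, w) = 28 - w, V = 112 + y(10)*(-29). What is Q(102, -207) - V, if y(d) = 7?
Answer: 326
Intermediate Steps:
V = -91 (V = 112 + 7*(-29) = 112 - 203 = -91)
Q(102, -207) - V = (28 - 1*(-207)) - 1*(-91) = (28 + 207) + 91 = 235 + 91 = 326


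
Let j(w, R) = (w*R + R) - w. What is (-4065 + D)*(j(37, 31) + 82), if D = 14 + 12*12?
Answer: -4778261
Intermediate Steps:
D = 158 (D = 14 + 144 = 158)
j(w, R) = R - w + R*w (j(w, R) = (R*w + R) - w = (R + R*w) - w = R - w + R*w)
(-4065 + D)*(j(37, 31) + 82) = (-4065 + 158)*((31 - 1*37 + 31*37) + 82) = -3907*((31 - 37 + 1147) + 82) = -3907*(1141 + 82) = -3907*1223 = -4778261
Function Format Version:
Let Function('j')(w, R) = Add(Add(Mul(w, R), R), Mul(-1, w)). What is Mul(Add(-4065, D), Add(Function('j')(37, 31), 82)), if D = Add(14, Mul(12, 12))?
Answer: -4778261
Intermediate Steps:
D = 158 (D = Add(14, 144) = 158)
Function('j')(w, R) = Add(R, Mul(-1, w), Mul(R, w)) (Function('j')(w, R) = Add(Add(Mul(R, w), R), Mul(-1, w)) = Add(Add(R, Mul(R, w)), Mul(-1, w)) = Add(R, Mul(-1, w), Mul(R, w)))
Mul(Add(-4065, D), Add(Function('j')(37, 31), 82)) = Mul(Add(-4065, 158), Add(Add(31, Mul(-1, 37), Mul(31, 37)), 82)) = Mul(-3907, Add(Add(31, -37, 1147), 82)) = Mul(-3907, Add(1141, 82)) = Mul(-3907, 1223) = -4778261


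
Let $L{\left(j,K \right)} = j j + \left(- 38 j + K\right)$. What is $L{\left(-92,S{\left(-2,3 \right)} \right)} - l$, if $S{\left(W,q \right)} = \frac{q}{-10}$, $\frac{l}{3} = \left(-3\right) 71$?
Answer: $\frac{125987}{10} \approx 12599.0$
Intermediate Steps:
$l = -639$ ($l = 3 \left(\left(-3\right) 71\right) = 3 \left(-213\right) = -639$)
$S{\left(W,q \right)} = - \frac{q}{10}$ ($S{\left(W,q \right)} = q \left(- \frac{1}{10}\right) = - \frac{q}{10}$)
$L{\left(j,K \right)} = K + j^{2} - 38 j$ ($L{\left(j,K \right)} = j^{2} + \left(K - 38 j\right) = K + j^{2} - 38 j$)
$L{\left(-92,S{\left(-2,3 \right)} \right)} - l = \left(\left(- \frac{1}{10}\right) 3 + \left(-92\right)^{2} - -3496\right) - -639 = \left(- \frac{3}{10} + 8464 + 3496\right) + 639 = \frac{119597}{10} + 639 = \frac{125987}{10}$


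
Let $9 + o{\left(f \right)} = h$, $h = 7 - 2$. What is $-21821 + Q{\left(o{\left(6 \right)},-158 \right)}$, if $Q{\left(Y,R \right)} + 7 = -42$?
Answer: $-21870$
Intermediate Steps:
$h = 5$ ($h = 7 - 2 = 5$)
$o{\left(f \right)} = -4$ ($o{\left(f \right)} = -9 + 5 = -4$)
$Q{\left(Y,R \right)} = -49$ ($Q{\left(Y,R \right)} = -7 - 42 = -49$)
$-21821 + Q{\left(o{\left(6 \right)},-158 \right)} = -21821 - 49 = -21870$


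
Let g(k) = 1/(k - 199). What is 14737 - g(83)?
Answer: 1709493/116 ≈ 14737.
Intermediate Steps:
g(k) = 1/(-199 + k)
14737 - g(83) = 14737 - 1/(-199 + 83) = 14737 - 1/(-116) = 14737 - 1*(-1/116) = 14737 + 1/116 = 1709493/116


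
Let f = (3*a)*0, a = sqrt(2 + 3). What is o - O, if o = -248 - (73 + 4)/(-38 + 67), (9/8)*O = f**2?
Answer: -7269/29 ≈ -250.66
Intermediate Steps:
a = sqrt(5) ≈ 2.2361
f = 0 (f = (3*sqrt(5))*0 = 0)
O = 0 (O = (8/9)*0**2 = (8/9)*0 = 0)
o = -7269/29 (o = -248 - 77/29 = -7269/29 ≈ -250.66)
o - O = -7269/29 - 1*0 = -7269/29 + 0 = -7269/29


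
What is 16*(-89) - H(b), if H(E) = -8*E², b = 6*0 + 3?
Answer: -1352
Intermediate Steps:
b = 3 (b = 0 + 3 = 3)
16*(-89) - H(b) = 16*(-89) - (-8)*3² = -1424 - (-8)*9 = -1424 - 1*(-72) = -1424 + 72 = -1352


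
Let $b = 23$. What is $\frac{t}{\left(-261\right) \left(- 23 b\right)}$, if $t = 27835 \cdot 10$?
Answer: $\frac{278350}{138069} \approx 2.016$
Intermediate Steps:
$t = 278350$
$\frac{t}{\left(-261\right) \left(- 23 b\right)} = \frac{278350}{\left(-261\right) \left(\left(-23\right) 23\right)} = \frac{278350}{\left(-261\right) \left(-529\right)} = \frac{278350}{138069}$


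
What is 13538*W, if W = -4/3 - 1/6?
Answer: -20307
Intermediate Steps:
W = -3/2 (W = -4*1/3 - 1*1/6 = -4/3 - 1/6 = -3/2 ≈ -1.5000)
13538*W = 13538*(-3/2) = -20307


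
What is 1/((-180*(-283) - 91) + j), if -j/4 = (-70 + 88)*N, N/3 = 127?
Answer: 1/23417 ≈ 4.2704e-5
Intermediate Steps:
N = 381 (N = 3*127 = 381)
j = -27432 (j = -4*(-70 + 88)*381 = -72*381 = -4*6858 = -27432)
1/((-180*(-283) - 91) + j) = 1/((-180*(-283) - 91) - 27432) = 1/((50940 - 91) - 27432) = 1/(50849 - 27432) = 1/23417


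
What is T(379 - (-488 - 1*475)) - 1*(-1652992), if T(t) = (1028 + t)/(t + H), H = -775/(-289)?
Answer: 642374865026/388613 ≈ 1.6530e+6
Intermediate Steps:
H = 775/289 (H = -775*(-1/289) = 775/289 ≈ 2.6817)
T(t) = (1028 + t)/(775/289 + t) (T(t) = (1028 + t)/(t + 775/289) = (1028 + t)/(775/289 + t))
T(379 - (-488 - 1*475)) - 1*(-1652992) = 289*(1028 + (379 - (-488 - 1*475)))/(775 + 289*(379 - (-488 - 1*475))) - 1*(-1652992) = 289*(1028 + (379 - (-488 - 475)))/(775 + 289*(379 - (-488 - 475))) + 1652992 = 289*(1028 + (379 - 1*(-963)))/(775 + 289*(379 - 1*(-963))) + 1652992 = 289*(1028 + (379 + 963))/(775 + 289*(379 + 963)) + 1652992 = 289*(1028 + 1342)/(775 + 289*1342) + 1652992 = 289*2370/(775 + 387838) + 1652992 = 289*2370/388613 + 1652992 = 289*(1/388613)*2370 + 1652992 = 684930/388613 + 1652992 = 642374865026/388613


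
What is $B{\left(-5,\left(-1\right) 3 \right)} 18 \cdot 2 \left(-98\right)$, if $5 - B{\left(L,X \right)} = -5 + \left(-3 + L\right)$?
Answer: $-63504$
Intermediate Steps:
$B{\left(L,X \right)} = 13 - L$ ($B{\left(L,X \right)} = 5 - \left(-5 + \left(-3 + L\right)\right) = 5 - \left(-8 + L\right) = 13 - L$)
$B{\left(-5,\left(-1\right) 3 \right)} 18 \cdot 2 \left(-98\right) = \left(13 - -5\right) 18 \cdot 2 \left(-98\right) = \left(13 + 5\right) 36 \left(-98\right) = 18 \cdot 36 \left(-98\right) = 648 \left(-98\right) = -63504$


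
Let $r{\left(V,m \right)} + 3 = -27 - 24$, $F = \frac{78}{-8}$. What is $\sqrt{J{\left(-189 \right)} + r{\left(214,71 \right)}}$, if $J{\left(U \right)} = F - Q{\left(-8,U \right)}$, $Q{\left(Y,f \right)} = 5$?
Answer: $\frac{5 i \sqrt{11}}{2} \approx 8.2916 i$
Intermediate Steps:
$F = - \frac{39}{4}$ ($F = 78 \left(- \frac{1}{8}\right) = - \frac{39}{4} \approx -9.75$)
$r{\left(V,m \right)} = -54$ ($r{\left(V,m \right)} = -3 - 51 = -54$)
$J{\left(U \right)} = - \frac{59}{4}$ ($J{\left(U \right)} = - \frac{39}{4} - 5 = - \frac{59}{4}$)
$\sqrt{J{\left(-189 \right)} + r{\left(214,71 \right)}} = \sqrt{- \frac{59}{4} - 54} = \sqrt{- \frac{275}{4}} = \frac{5 i \sqrt{11}}{2}$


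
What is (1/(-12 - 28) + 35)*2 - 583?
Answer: -10261/20 ≈ -513.05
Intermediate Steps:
(1/(-12 - 28) + 35)*2 - 583 = (1/(-40) + 35)*2 - 583 = (-1/40 + 35)*2 - 583 = (1399/40)*2 - 583 = 1399/20 - 583 = -10261/20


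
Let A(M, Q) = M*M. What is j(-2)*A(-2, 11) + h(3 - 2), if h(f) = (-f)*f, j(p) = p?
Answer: -9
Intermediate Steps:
A(M, Q) = M**2
h(f) = -f**2
j(-2)*A(-2, 11) + h(3 - 2) = -2*(-2)**2 - (3 - 2)**2 = -2*4 - 1*1**2 = -8 - 1*1 = -8 - 1 = -9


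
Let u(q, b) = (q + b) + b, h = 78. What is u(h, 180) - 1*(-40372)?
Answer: 40810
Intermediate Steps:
u(q, b) = q + 2*b (u(q, b) = (b + q) + b = q + 2*b)
u(h, 180) - 1*(-40372) = (78 + 2*180) - 1*(-40372) = (78 + 360) + 40372 = 438 + 40372 = 40810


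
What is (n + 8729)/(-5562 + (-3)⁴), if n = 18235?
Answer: -428/87 ≈ -4.9195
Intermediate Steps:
(n + 8729)/(-5562 + (-3)⁴) = (18235 + 8729)/(-5562 + (-3)⁴) = 26964/(-5562 + 81) = 26964/(-5481) = 26964*(-1/5481) = -428/87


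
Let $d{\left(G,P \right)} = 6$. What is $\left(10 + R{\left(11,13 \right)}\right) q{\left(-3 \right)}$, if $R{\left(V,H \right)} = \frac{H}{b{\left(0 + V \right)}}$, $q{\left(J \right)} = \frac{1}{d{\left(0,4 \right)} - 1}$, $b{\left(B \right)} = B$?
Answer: $\frac{123}{55} \approx 2.2364$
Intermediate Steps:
$q{\left(J \right)} = \frac{1}{5}$ ($q{\left(J \right)} = \frac{1}{6 - 1} = \frac{1}{5}$)
$R{\left(V,H \right)} = \frac{H}{V}$ ($R{\left(V,H \right)} = \frac{H}{0 + V} = \frac{H}{V}$)
$\left(10 + R{\left(11,13 \right)}\right) q{\left(-3 \right)} = \left(10 + \frac{13}{11}\right) \frac{1}{5} = \frac{123}{11} \cdot \frac{1}{5} = \frac{123}{55}$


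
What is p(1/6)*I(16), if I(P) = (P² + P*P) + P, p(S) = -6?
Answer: -3168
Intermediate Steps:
I(P) = P + 2*P² (I(P) = (P² + P²) + P = 2*P² + P = P + 2*P²)
p(1/6)*I(16) = -96*(1 + 2*16) = -96*(1 + 32) = -96*33 = -6*528 = -3168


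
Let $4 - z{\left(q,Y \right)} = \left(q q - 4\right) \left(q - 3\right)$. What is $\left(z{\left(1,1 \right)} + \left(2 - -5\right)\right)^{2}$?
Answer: $25$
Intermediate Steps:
$z{\left(q,Y \right)} = 4 - \left(-4 + q^{2}\right) \left(-3 + q\right)$ ($z{\left(q,Y \right)} = 4 - \left(q q - 4\right) \left(q - 3\right) = 4 - \left(q^{2} - 4\right) \left(-3 + q\right) = 4 - \left(-4 + q^{2}\right) \left(-3 + q\right)$)
$\left(z{\left(1,1 \right)} + \left(2 - -5\right)\right)^{2} = \left(\left(-8 - 1^{3} + 3 \cdot 1^{2} + 4 \cdot 1\right) + \left(2 - -5\right)\right)^{2} = \left(\left(-8 - 1 + 3 \cdot 1 + 4\right) + \left(2 + 5\right)\right)^{2} = \left(\left(-8 - 1 + 3 + 4\right) + 7\right)^{2} = \left(-2 + 7\right)^{2} = 5^{2} = 25$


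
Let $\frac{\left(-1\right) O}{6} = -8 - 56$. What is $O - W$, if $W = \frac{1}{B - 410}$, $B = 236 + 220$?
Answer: $\frac{17663}{46} \approx 383.98$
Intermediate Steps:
$B = 456$
$W = \frac{1}{46}$ ($W = \frac{1}{456 - 410} = \frac{1}{46} \approx 0.021739$)
$O = 384$ ($O = - 6 \left(-8 - 56\right) = \left(-6\right) \left(-64\right) = 384$)
$O - W = 384 - \frac{1}{46} = \frac{17663}{46}$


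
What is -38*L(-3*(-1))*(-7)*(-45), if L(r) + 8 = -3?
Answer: 131670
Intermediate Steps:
L(r) = -11 (L(r) = -8 - 3 = -11)
-38*L(-3*(-1))*(-7)*(-45) = -(-418)*(-7)*(-45) = -38*77*(-45) = -2926*(-45) = 131670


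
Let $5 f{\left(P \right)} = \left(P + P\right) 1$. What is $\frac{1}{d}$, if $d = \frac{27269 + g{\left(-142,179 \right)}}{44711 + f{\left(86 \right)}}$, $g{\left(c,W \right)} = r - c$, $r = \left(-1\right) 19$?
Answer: $\frac{223727}{136960} \approx 1.6335$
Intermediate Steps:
$r = -19$
$g{\left(c,W \right)} = -19 - c$
$f{\left(P \right)} = \frac{2 P}{5}$ ($f{\left(P \right)} = \frac{\left(P + P\right) 1}{5} = \frac{2 P 1}{5} = \frac{2 P}{5}$)
$d = \frac{136960}{223727}$ ($d = \frac{27269 - -123}{44711 + \frac{2}{5} \cdot 86} = \frac{27269 + \left(-19 + 142\right)}{44711 + \frac{172}{5}} = \frac{27269 + 123}{\frac{223727}{5}} = 27392 \cdot \frac{5}{223727} = \frac{136960}{223727} \approx 0.61217$)
$\frac{1}{d} = \frac{1}{\frac{136960}{223727}} = \frac{223727}{136960}$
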